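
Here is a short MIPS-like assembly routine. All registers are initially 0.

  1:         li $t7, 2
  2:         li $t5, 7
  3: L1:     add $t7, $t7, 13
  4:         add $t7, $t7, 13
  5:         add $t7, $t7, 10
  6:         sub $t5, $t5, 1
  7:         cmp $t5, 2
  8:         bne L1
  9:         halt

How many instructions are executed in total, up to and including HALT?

after li $t7, 2: $t7=2
after li $t5, 7: $t5=7
after add $t7, $t7, 13: $t7=2+13=15
after add $t7, $t7, 13: $t7=15+13=28
after add $t7, $t7, 10: $t7=28+10=38
after sub $t5, $t5, 1: $t5=7-1=6
cmp $t5, 2  (cmp 6,2)
bne L1: taken
after add $t7, $t7, 13: $t7=38+13=51
after add $t7, $t7, 13: $t7=51+13=64
after add $t7, $t7, 10: $t7=64+10=74
after sub $t5, $t5, 1: $t5=6-1=5
cmp $t5, 2  (cmp 5,2)
bne L1: taken
after add $t7, $t7, 13: $t7=74+13=87
after add $t7, $t7, 13: $t7=87+13=100
after add $t7, $t7, 10: $t7=100+10=110
after sub $t5, $t5, 1: $t5=5-1=4
cmp $t5, 2  (cmp 4,2)
bne L1: taken
after add $t7, $t7, 13: $t7=110+13=123
after add $t7, $t7, 13: $t7=123+13=136
after add $t7, $t7, 10: $t7=136+10=146
after sub $t5, $t5, 1: $t5=4-1=3
cmp $t5, 2  (cmp 3,2)
bne L1: taken
after add $t7, $t7, 13: $t7=146+13=159
after add $t7, $t7, 13: $t7=159+13=172
after add $t7, $t7, 10: $t7=172+10=182
after sub $t5, $t5, 1: $t5=3-1=2
cmp $t5, 2  (cmp 2,2)
bne L1: not taken
halt.
Total executed instructions: 33.

33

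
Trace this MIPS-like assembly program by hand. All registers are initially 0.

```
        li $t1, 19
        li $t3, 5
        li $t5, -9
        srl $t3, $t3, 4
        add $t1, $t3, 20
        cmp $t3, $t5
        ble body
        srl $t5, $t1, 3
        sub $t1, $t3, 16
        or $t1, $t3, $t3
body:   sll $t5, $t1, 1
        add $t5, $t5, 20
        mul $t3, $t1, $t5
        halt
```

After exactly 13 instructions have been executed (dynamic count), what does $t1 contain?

0

$t1=19
$t3=5
$t5=-9
$t3=5>>4=0
$t1=0+20=20
cmp $t3, $t5  (cmp 0,-9)
ble body: not taken
$t5=20>>3=2
$t1=0-16=-16
$t1=0|0=0
$t5=0<<1=0
$t5=0+20=20
$t3=0*20=0
After step 13: $t1 = 0.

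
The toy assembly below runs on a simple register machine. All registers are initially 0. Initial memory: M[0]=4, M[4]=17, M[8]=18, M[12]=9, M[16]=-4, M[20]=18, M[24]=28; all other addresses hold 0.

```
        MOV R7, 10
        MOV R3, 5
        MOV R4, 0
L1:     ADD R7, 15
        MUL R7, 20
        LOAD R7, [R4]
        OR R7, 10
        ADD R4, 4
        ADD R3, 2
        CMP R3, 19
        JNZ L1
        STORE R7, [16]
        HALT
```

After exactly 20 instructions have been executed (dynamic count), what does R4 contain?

8

after MOV R7, 10: R7=10
after MOV R3, 5: R3=5
after MOV R4, 0: R4=0
after ADD R7, 15: R7=10+15=25
after MUL R7, 20: R7=25*20=500
after LOAD R7, [R4]: R7=M[0]=4
after OR R7, 10: R7=4|10=14
after ADD R4, 4: R4=0+4=4
after ADD R3, 2: R3=5+2=7
CMP R3, 19  (cmp 7,19)
JNZ L1: taken
after ADD R7, 15: R7=14+15=29
after MUL R7, 20: R7=29*20=580
after LOAD R7, [R4]: R7=M[4]=17
after OR R7, 10: R7=17|10=27
after ADD R4, 4: R4=4+4=8
after ADD R3, 2: R3=7+2=9
CMP R3, 19  (cmp 9,19)
JNZ L1: taken
after ADD R7, 15: R7=27+15=42
After step 20: R4 = 8.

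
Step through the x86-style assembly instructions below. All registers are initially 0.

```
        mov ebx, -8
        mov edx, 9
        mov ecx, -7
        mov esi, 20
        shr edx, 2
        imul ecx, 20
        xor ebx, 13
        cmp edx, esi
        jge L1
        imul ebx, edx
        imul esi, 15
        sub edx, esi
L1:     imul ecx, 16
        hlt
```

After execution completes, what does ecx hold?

ebx=-8
edx=9
ecx=-7
esi=20
edx=9>>2=2
ecx=(-7)*20=-140
ebx=(-8)^13=-11
cmp edx, esi  (cmp 2,20)
jge L1: not taken
ebx=(-11)*2=-22
esi=20*15=300
edx=2-300=-298
ecx=(-140)*16=-2240
halt.

-2240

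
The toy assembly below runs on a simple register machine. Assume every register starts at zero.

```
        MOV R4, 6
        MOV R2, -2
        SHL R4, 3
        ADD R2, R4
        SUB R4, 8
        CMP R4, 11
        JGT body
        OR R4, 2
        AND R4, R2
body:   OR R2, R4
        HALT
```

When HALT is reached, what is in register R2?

46

MOV R4, 6 → R4=6
MOV R2, -2 → R2=-2
SHL R4, 3 → R4=6<<3=48
ADD R2, R4 → R2=(-2)+48=46
SUB R4, 8 → R4=48-8=40
CMP R4, 11  (cmp 40,11)
JGT body: taken
OR R2, R4 → R2=46|40=46
halt.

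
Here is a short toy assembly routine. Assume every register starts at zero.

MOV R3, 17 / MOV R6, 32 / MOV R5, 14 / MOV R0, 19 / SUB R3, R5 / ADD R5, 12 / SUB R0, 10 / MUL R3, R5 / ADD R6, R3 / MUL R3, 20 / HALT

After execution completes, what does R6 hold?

R3=17
R6=32
R5=14
R0=19
R3=17-14=3
R5=14+12=26
R0=19-10=9
R3=3*26=78
R6=32+78=110
R3=78*20=1560
halt.

110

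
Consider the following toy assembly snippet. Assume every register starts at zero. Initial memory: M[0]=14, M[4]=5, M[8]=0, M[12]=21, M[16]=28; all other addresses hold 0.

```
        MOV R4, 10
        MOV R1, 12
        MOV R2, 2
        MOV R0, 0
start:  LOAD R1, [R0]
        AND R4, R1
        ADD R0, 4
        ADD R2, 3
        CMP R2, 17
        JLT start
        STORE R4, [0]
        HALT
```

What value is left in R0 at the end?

20

MOV R4, 10 → R4=10
MOV R1, 12 → R1=12
MOV R2, 2 → R2=2
MOV R0, 0 → R0=0
LOAD R1, [R0] → R1=M[0]=14
AND R4, R1 → R4=10&14=10
ADD R0, 4 → R0=0+4=4
ADD R2, 3 → R2=2+3=5
CMP R2, 17  (cmp 5,17)
JLT start: taken
LOAD R1, [R0] → R1=M[4]=5
AND R4, R1 → R4=10&5=0
ADD R0, 4 → R0=4+4=8
ADD R2, 3 → R2=5+3=8
CMP R2, 17  (cmp 8,17)
JLT start: taken
LOAD R1, [R0] → R1=M[8]=0
AND R4, R1 → R4=0&0=0
ADD R0, 4 → R0=8+4=12
ADD R2, 3 → R2=8+3=11
CMP R2, 17  (cmp 11,17)
JLT start: taken
LOAD R1, [R0] → R1=M[12]=21
AND R4, R1 → R4=0&21=0
ADD R0, 4 → R0=12+4=16
ADD R2, 3 → R2=11+3=14
CMP R2, 17  (cmp 14,17)
JLT start: taken
LOAD R1, [R0] → R1=M[16]=28
AND R4, R1 → R4=0&28=0
ADD R0, 4 → R0=16+4=20
ADD R2, 3 → R2=14+3=17
CMP R2, 17  (cmp 17,17)
JLT start: not taken
STORE R4, [0] → M[0]=0
halt.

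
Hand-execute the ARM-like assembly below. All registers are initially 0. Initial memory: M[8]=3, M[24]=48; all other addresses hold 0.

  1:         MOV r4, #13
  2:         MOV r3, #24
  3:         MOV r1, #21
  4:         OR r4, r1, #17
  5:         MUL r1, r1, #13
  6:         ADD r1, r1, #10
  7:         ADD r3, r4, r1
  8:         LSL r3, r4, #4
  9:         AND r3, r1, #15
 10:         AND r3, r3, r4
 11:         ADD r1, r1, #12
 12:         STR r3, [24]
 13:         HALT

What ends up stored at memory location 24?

1

r4=13
r3=24
r1=21
r4=21|17=21
r1=21*13=273
r1=273+10=283
r3=21+283=304
r3=21<<4=336
r3=283&15=11
r3=11&21=1
r1=283+12=295
STR r3, [24] → M[24]=1
halt.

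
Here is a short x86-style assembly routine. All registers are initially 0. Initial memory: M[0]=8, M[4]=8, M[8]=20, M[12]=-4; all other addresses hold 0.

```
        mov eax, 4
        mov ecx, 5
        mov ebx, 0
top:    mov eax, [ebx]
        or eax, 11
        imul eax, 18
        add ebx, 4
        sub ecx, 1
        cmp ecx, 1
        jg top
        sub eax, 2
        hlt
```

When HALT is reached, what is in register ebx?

16

eax=4
ecx=5
ebx=0
eax=M[0]=8
eax=8|11=11
eax=11*18=198
ebx=0+4=4
ecx=5-1=4
cmp ecx, 1  (cmp 4,1)
jg top: taken
eax=M[4]=8
eax=8|11=11
eax=11*18=198
ebx=4+4=8
ecx=4-1=3
cmp ecx, 1  (cmp 3,1)
jg top: taken
eax=M[8]=20
eax=20|11=31
eax=31*18=558
ebx=8+4=12
ecx=3-1=2
cmp ecx, 1  (cmp 2,1)
jg top: taken
eax=M[12]=-4
eax=(-4)|11=-1
eax=(-1)*18=-18
ebx=12+4=16
ecx=2-1=1
cmp ecx, 1  (cmp 1,1)
jg top: not taken
eax=(-18)-2=-20
halt.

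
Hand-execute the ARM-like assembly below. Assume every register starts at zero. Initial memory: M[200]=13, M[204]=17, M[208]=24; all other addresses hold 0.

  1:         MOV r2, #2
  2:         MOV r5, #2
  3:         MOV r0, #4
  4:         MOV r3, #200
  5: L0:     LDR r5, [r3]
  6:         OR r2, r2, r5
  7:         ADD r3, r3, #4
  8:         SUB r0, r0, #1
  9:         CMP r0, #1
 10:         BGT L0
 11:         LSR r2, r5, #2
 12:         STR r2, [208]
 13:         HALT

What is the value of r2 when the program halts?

after MOV r2, #2: r2=2
after MOV r5, #2: r5=2
after MOV r0, #4: r0=4
after MOV r3, #200: r3=200
after LDR r5, [r3]: r5=M[200]=13
after OR r2, r2, r5: r2=2|13=15
after ADD r3, r3, #4: r3=200+4=204
after SUB r0, r0, #1: r0=4-1=3
CMP r0, #1  (cmp 3,1)
BGT L0: taken
after LDR r5, [r3]: r5=M[204]=17
after OR r2, r2, r5: r2=15|17=31
after ADD r3, r3, #4: r3=204+4=208
after SUB r0, r0, #1: r0=3-1=2
CMP r0, #1  (cmp 2,1)
BGT L0: taken
after LDR r5, [r3]: r5=M[208]=24
after OR r2, r2, r5: r2=31|24=31
after ADD r3, r3, #4: r3=208+4=212
after SUB r0, r0, #1: r0=2-1=1
CMP r0, #1  (cmp 1,1)
BGT L0: not taken
after LSR r2, r5, #2: r2=24>>2=6
STR r2, [208] → M[208]=6
halt.

6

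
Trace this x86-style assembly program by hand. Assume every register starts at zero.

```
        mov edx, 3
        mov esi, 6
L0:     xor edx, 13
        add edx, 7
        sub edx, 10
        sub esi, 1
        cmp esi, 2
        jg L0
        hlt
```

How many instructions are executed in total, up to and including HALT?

27

edx=3
esi=6
edx=3^13=14
edx=14+7=21
edx=21-10=11
esi=6-1=5
cmp esi, 2  (cmp 5,2)
jg L0: taken
edx=11^13=6
edx=6+7=13
edx=13-10=3
esi=5-1=4
cmp esi, 2  (cmp 4,2)
jg L0: taken
edx=3^13=14
edx=14+7=21
edx=21-10=11
esi=4-1=3
cmp esi, 2  (cmp 3,2)
jg L0: taken
edx=11^13=6
edx=6+7=13
edx=13-10=3
esi=3-1=2
cmp esi, 2  (cmp 2,2)
jg L0: not taken
halt.
Total executed instructions: 27.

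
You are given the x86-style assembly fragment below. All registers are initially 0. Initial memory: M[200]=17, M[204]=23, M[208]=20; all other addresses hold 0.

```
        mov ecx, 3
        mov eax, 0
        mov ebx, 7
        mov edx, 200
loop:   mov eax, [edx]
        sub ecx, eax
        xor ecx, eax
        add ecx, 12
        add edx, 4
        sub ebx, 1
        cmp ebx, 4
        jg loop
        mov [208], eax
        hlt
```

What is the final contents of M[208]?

after mov ecx, 3: ecx=3
after mov eax, 0: eax=0
after mov ebx, 7: ebx=7
after mov edx, 200: edx=200
after mov eax, [edx]: eax=M[200]=17
after sub ecx, eax: ecx=3-17=-14
after xor ecx, eax: ecx=(-14)^17=-29
after add ecx, 12: ecx=(-29)+12=-17
after add edx, 4: edx=200+4=204
after sub ebx, 1: ebx=7-1=6
cmp ebx, 4  (cmp 6,4)
jg loop: taken
after mov eax, [edx]: eax=M[204]=23
after sub ecx, eax: ecx=(-17)-23=-40
after xor ecx, eax: ecx=(-40)^23=-49
after add ecx, 12: ecx=(-49)+12=-37
after add edx, 4: edx=204+4=208
after sub ebx, 1: ebx=6-1=5
cmp ebx, 4  (cmp 5,4)
jg loop: taken
after mov eax, [edx]: eax=M[208]=20
after sub ecx, eax: ecx=(-37)-20=-57
after xor ecx, eax: ecx=(-57)^20=-45
after add ecx, 12: ecx=(-45)+12=-33
after add edx, 4: edx=208+4=212
after sub ebx, 1: ebx=5-1=4
cmp ebx, 4  (cmp 4,4)
jg loop: not taken
mov [208], eax → M[208]=20
halt.

20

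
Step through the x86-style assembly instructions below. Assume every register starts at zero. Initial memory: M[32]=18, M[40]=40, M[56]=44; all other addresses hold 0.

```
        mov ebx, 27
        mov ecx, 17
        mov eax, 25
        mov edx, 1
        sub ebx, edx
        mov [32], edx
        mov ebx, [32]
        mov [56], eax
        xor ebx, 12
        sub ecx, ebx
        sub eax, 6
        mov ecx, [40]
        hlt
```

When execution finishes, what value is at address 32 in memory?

1

ebx=27
ecx=17
eax=25
edx=1
ebx=27-1=26
mov [32], edx → M[32]=1
ebx=M[32]=1
mov [56], eax → M[56]=25
ebx=1^12=13
ecx=17-13=4
eax=25-6=19
ecx=M[40]=40
halt.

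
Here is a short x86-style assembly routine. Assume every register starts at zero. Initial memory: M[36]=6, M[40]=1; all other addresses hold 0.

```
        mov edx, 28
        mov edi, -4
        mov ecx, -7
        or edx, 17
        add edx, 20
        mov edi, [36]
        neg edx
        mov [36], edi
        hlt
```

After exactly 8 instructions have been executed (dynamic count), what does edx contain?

mov edx, 28 → edx=28
mov edi, -4 → edi=-4
mov ecx, -7 → ecx=-7
or edx, 17 → edx=28|17=29
add edx, 20 → edx=29+20=49
mov edi, [36] → edi=M[36]=6
neg edx → edx=-(49)=-49
mov [36], edi → M[36]=6
After step 8: edx = -49.

-49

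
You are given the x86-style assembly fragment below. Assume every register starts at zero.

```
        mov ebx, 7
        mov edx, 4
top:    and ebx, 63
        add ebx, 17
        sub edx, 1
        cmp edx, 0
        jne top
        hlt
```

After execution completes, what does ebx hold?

75

mov ebx, 7 → ebx=7
mov edx, 4 → edx=4
and ebx, 63 → ebx=7&63=7
add ebx, 17 → ebx=7+17=24
sub edx, 1 → edx=4-1=3
cmp edx, 0  (cmp 3,0)
jne top: taken
and ebx, 63 → ebx=24&63=24
add ebx, 17 → ebx=24+17=41
sub edx, 1 → edx=3-1=2
cmp edx, 0  (cmp 2,0)
jne top: taken
and ebx, 63 → ebx=41&63=41
add ebx, 17 → ebx=41+17=58
sub edx, 1 → edx=2-1=1
cmp edx, 0  (cmp 1,0)
jne top: taken
and ebx, 63 → ebx=58&63=58
add ebx, 17 → ebx=58+17=75
sub edx, 1 → edx=1-1=0
cmp edx, 0  (cmp 0,0)
jne top: not taken
halt.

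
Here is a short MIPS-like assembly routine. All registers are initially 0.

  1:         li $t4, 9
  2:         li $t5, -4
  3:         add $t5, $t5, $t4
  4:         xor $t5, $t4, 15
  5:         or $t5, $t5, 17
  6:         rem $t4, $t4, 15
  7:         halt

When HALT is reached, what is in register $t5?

li $t4, 9 → $t4=9
li $t5, -4 → $t5=-4
add $t5, $t5, $t4 → $t5=(-4)+9=5
xor $t5, $t4, 15 → $t5=9^15=6
or $t5, $t5, 17 → $t5=6|17=23
rem $t4, $t4, 15 → $t4=9%15=9
halt.

23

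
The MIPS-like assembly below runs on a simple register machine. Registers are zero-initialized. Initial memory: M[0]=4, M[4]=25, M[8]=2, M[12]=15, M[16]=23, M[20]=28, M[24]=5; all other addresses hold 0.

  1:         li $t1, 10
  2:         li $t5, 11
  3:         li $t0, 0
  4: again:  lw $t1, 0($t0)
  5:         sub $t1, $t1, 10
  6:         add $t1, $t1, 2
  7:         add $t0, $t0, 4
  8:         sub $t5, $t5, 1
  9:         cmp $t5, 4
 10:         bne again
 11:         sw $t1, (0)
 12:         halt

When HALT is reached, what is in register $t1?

-3

after li $t1, 10: $t1=10
after li $t5, 11: $t5=11
after li $t0, 0: $t0=0
after lw $t1, 0($t0): $t1=M[0]=4
after sub $t1, $t1, 10: $t1=4-10=-6
after add $t1, $t1, 2: $t1=(-6)+2=-4
after add $t0, $t0, 4: $t0=0+4=4
after sub $t5, $t5, 1: $t5=11-1=10
cmp $t5, 4  (cmp 10,4)
bne again: taken
after lw $t1, 0($t0): $t1=M[4]=25
after sub $t1, $t1, 10: $t1=25-10=15
after add $t1, $t1, 2: $t1=15+2=17
after add $t0, $t0, 4: $t0=4+4=8
after sub $t5, $t5, 1: $t5=10-1=9
cmp $t5, 4  (cmp 9,4)
bne again: taken
after lw $t1, 0($t0): $t1=M[8]=2
after sub $t1, $t1, 10: $t1=2-10=-8
after add $t1, $t1, 2: $t1=(-8)+2=-6
after add $t0, $t0, 4: $t0=8+4=12
after sub $t5, $t5, 1: $t5=9-1=8
cmp $t5, 4  (cmp 8,4)
bne again: taken
after lw $t1, 0($t0): $t1=M[12]=15
after sub $t1, $t1, 10: $t1=15-10=5
after add $t1, $t1, 2: $t1=5+2=7
after add $t0, $t0, 4: $t0=12+4=16
after sub $t5, $t5, 1: $t5=8-1=7
cmp $t5, 4  (cmp 7,4)
bne again: taken
after lw $t1, 0($t0): $t1=M[16]=23
after sub $t1, $t1, 10: $t1=23-10=13
after add $t1, $t1, 2: $t1=13+2=15
after add $t0, $t0, 4: $t0=16+4=20
after sub $t5, $t5, 1: $t5=7-1=6
cmp $t5, 4  (cmp 6,4)
bne again: taken
after lw $t1, 0($t0): $t1=M[20]=28
after sub $t1, $t1, 10: $t1=28-10=18
after add $t1, $t1, 2: $t1=18+2=20
after add $t0, $t0, 4: $t0=20+4=24
after sub $t5, $t5, 1: $t5=6-1=5
cmp $t5, 4  (cmp 5,4)
bne again: taken
after lw $t1, 0($t0): $t1=M[24]=5
after sub $t1, $t1, 10: $t1=5-10=-5
after add $t1, $t1, 2: $t1=(-5)+2=-3
after add $t0, $t0, 4: $t0=24+4=28
after sub $t5, $t5, 1: $t5=5-1=4
cmp $t5, 4  (cmp 4,4)
bne again: not taken
sw $t1, (0) → M[0]=-3
halt.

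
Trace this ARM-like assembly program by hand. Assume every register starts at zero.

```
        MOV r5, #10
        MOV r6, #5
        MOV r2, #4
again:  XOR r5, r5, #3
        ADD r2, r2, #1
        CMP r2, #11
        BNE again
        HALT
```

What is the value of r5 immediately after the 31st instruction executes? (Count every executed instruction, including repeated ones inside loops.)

9

MOV r5, #10 → r5=10
MOV r6, #5 → r6=5
MOV r2, #4 → r2=4
XOR r5, r5, #3 → r5=10^3=9
ADD r2, r2, #1 → r2=4+1=5
CMP r2, #11  (cmp 5,11)
BNE again: taken
XOR r5, r5, #3 → r5=9^3=10
ADD r2, r2, #1 → r2=5+1=6
CMP r2, #11  (cmp 6,11)
BNE again: taken
XOR r5, r5, #3 → r5=10^3=9
ADD r2, r2, #1 → r2=6+1=7
CMP r2, #11  (cmp 7,11)
BNE again: taken
XOR r5, r5, #3 → r5=9^3=10
ADD r2, r2, #1 → r2=7+1=8
CMP r2, #11  (cmp 8,11)
BNE again: taken
XOR r5, r5, #3 → r5=10^3=9
ADD r2, r2, #1 → r2=8+1=9
CMP r2, #11  (cmp 9,11)
BNE again: taken
XOR r5, r5, #3 → r5=9^3=10
ADD r2, r2, #1 → r2=9+1=10
CMP r2, #11  (cmp 10,11)
BNE again: taken
XOR r5, r5, #3 → r5=10^3=9
ADD r2, r2, #1 → r2=10+1=11
CMP r2, #11  (cmp 11,11)
BNE again: not taken
After step 31: r5 = 9.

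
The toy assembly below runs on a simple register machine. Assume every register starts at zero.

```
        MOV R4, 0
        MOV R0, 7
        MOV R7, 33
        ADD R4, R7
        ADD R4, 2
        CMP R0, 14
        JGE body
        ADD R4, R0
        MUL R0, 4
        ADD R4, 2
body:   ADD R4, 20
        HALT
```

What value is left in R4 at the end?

64

after MOV R4, 0: R4=0
after MOV R0, 7: R0=7
after MOV R7, 33: R7=33
after ADD R4, R7: R4=0+33=33
after ADD R4, 2: R4=33+2=35
CMP R0, 14  (cmp 7,14)
JGE body: not taken
after ADD R4, R0: R4=35+7=42
after MUL R0, 4: R0=7*4=28
after ADD R4, 2: R4=42+2=44
after ADD R4, 20: R4=44+20=64
halt.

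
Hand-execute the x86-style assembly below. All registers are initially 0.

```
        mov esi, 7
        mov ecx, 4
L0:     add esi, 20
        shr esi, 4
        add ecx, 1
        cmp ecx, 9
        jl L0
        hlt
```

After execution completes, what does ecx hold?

after mov esi, 7: esi=7
after mov ecx, 4: ecx=4
after add esi, 20: esi=7+20=27
after shr esi, 4: esi=27>>4=1
after add ecx, 1: ecx=4+1=5
cmp ecx, 9  (cmp 5,9)
jl L0: taken
after add esi, 20: esi=1+20=21
after shr esi, 4: esi=21>>4=1
after add ecx, 1: ecx=5+1=6
cmp ecx, 9  (cmp 6,9)
jl L0: taken
after add esi, 20: esi=1+20=21
after shr esi, 4: esi=21>>4=1
after add ecx, 1: ecx=6+1=7
cmp ecx, 9  (cmp 7,9)
jl L0: taken
after add esi, 20: esi=1+20=21
after shr esi, 4: esi=21>>4=1
after add ecx, 1: ecx=7+1=8
cmp ecx, 9  (cmp 8,9)
jl L0: taken
after add esi, 20: esi=1+20=21
after shr esi, 4: esi=21>>4=1
after add ecx, 1: ecx=8+1=9
cmp ecx, 9  (cmp 9,9)
jl L0: not taken
halt.

9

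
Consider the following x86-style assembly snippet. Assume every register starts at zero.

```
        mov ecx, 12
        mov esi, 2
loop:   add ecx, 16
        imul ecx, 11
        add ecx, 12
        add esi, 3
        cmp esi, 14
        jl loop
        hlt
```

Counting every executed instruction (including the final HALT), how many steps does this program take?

27

mov ecx, 12 → ecx=12
mov esi, 2 → esi=2
add ecx, 16 → ecx=12+16=28
imul ecx, 11 → ecx=28*11=308
add ecx, 12 → ecx=308+12=320
add esi, 3 → esi=2+3=5
cmp esi, 14  (cmp 5,14)
jl loop: taken
add ecx, 16 → ecx=320+16=336
imul ecx, 11 → ecx=336*11=3696
add ecx, 12 → ecx=3696+12=3708
add esi, 3 → esi=5+3=8
cmp esi, 14  (cmp 8,14)
jl loop: taken
add ecx, 16 → ecx=3708+16=3724
imul ecx, 11 → ecx=3724*11=40964
add ecx, 12 → ecx=40964+12=40976
add esi, 3 → esi=8+3=11
cmp esi, 14  (cmp 11,14)
jl loop: taken
add ecx, 16 → ecx=40976+16=40992
imul ecx, 11 → ecx=40992*11=450912
add ecx, 12 → ecx=450912+12=450924
add esi, 3 → esi=11+3=14
cmp esi, 14  (cmp 14,14)
jl loop: not taken
halt.
Total executed instructions: 27.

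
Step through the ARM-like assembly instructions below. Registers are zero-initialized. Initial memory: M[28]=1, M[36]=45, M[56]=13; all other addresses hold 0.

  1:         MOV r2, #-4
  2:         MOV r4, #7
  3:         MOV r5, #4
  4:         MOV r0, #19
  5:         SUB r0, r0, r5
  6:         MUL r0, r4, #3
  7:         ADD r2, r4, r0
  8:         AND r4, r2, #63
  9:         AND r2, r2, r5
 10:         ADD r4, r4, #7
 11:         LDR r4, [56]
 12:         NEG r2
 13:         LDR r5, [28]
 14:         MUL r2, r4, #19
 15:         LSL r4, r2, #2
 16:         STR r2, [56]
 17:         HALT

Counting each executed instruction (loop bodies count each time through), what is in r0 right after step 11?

21

after MOV r2, #-4: r2=-4
after MOV r4, #7: r4=7
after MOV r5, #4: r5=4
after MOV r0, #19: r0=19
after SUB r0, r0, r5: r0=19-4=15
after MUL r0, r4, #3: r0=7*3=21
after ADD r2, r4, r0: r2=7+21=28
after AND r4, r2, #63: r4=28&63=28
after AND r2, r2, r5: r2=28&4=4
after ADD r4, r4, #7: r4=28+7=35
after LDR r4, [56]: r4=M[56]=13
After step 11: r0 = 21.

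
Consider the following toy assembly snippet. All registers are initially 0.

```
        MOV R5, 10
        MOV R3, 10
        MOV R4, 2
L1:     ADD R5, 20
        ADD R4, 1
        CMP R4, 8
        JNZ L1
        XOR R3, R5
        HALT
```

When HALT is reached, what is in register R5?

130

after MOV R5, 10: R5=10
after MOV R3, 10: R3=10
after MOV R4, 2: R4=2
after ADD R5, 20: R5=10+20=30
after ADD R4, 1: R4=2+1=3
CMP R4, 8  (cmp 3,8)
JNZ L1: taken
after ADD R5, 20: R5=30+20=50
after ADD R4, 1: R4=3+1=4
CMP R4, 8  (cmp 4,8)
JNZ L1: taken
after ADD R5, 20: R5=50+20=70
after ADD R4, 1: R4=4+1=5
CMP R4, 8  (cmp 5,8)
JNZ L1: taken
after ADD R5, 20: R5=70+20=90
after ADD R4, 1: R4=5+1=6
CMP R4, 8  (cmp 6,8)
JNZ L1: taken
after ADD R5, 20: R5=90+20=110
after ADD R4, 1: R4=6+1=7
CMP R4, 8  (cmp 7,8)
JNZ L1: taken
after ADD R5, 20: R5=110+20=130
after ADD R4, 1: R4=7+1=8
CMP R4, 8  (cmp 8,8)
JNZ L1: not taken
after XOR R3, R5: R3=10^130=136
halt.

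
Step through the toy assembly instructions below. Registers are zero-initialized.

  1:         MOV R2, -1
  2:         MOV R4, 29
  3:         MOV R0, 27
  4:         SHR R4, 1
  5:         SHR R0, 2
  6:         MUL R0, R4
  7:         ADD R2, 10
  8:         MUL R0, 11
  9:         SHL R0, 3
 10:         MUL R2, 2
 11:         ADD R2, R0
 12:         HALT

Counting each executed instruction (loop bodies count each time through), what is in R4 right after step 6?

14

MOV R2, -1 → R2=-1
MOV R4, 29 → R4=29
MOV R0, 27 → R0=27
SHR R4, 1 → R4=29>>1=14
SHR R0, 2 → R0=27>>2=6
MUL R0, R4 → R0=6*14=84
After step 6: R4 = 14.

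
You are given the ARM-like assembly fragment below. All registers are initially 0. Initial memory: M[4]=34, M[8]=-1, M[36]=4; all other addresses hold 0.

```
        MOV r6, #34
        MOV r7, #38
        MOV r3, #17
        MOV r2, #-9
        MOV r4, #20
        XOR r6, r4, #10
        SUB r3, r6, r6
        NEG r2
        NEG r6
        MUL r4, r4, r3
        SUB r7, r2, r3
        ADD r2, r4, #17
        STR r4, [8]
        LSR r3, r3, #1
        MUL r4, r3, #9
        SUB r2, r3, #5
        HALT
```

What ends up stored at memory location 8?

r6=34
r7=38
r3=17
r2=-9
r4=20
r6=20^10=30
r3=30-30=0
r2=-(-9)=9
r6=-(30)=-30
r4=20*0=0
r7=9-0=9
r2=0+17=17
STR r4, [8] → M[8]=0
r3=0>>1=0
r4=0*9=0
r2=0-5=-5
halt.

0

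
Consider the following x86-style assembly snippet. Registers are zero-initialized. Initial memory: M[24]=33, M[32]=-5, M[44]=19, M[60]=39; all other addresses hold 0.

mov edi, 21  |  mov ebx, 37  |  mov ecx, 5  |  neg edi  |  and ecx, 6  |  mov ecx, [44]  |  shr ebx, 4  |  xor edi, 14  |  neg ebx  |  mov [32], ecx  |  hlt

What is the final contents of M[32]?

19

after mov edi, 21: edi=21
after mov ebx, 37: ebx=37
after mov ecx, 5: ecx=5
after neg edi: edi=-(21)=-21
after and ecx, 6: ecx=5&6=4
after mov ecx, [44]: ecx=M[44]=19
after shr ebx, 4: ebx=37>>4=2
after xor edi, 14: edi=(-21)^14=-27
after neg ebx: ebx=-(2)=-2
mov [32], ecx → M[32]=19
halt.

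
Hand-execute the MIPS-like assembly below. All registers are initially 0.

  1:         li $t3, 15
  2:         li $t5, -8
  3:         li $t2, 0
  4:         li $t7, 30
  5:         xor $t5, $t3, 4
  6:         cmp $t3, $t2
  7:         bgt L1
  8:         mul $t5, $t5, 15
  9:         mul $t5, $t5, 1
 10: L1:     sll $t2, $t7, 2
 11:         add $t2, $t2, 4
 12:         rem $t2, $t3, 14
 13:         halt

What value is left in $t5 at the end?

li $t3, 15 → $t3=15
li $t5, -8 → $t5=-8
li $t2, 0 → $t2=0
li $t7, 30 → $t7=30
xor $t5, $t3, 4 → $t5=15^4=11
cmp $t3, $t2  (cmp 15,0)
bgt L1: taken
sll $t2, $t7, 2 → $t2=30<<2=120
add $t2, $t2, 4 → $t2=120+4=124
rem $t2, $t3, 14 → $t2=15%14=1
halt.

11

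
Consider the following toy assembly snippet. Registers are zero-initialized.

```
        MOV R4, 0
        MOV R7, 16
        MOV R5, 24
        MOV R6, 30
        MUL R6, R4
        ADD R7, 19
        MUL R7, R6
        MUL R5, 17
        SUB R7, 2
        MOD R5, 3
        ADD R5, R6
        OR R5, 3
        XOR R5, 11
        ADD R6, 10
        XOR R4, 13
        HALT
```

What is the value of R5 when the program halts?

R4=0
R7=16
R5=24
R6=30
R6=30*0=0
R7=16+19=35
R7=35*0=0
R5=24*17=408
R7=0-2=-2
R5=408%3=0
R5=0+0=0
R5=0|3=3
R5=3^11=8
R6=0+10=10
R4=0^13=13
halt.

8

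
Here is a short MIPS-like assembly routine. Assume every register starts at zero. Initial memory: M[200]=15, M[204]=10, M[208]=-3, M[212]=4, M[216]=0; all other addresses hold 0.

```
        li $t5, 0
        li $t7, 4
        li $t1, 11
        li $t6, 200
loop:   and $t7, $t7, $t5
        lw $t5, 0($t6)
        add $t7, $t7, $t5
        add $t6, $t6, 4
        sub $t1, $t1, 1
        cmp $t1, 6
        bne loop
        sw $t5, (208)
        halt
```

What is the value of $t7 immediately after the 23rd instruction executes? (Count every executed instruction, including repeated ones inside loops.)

after li $t5, 0: $t5=0
after li $t7, 4: $t7=4
after li $t1, 11: $t1=11
after li $t6, 200: $t6=200
after and $t7, $t7, $t5: $t7=4&0=0
after lw $t5, 0($t6): $t5=M[200]=15
after add $t7, $t7, $t5: $t7=0+15=15
after add $t6, $t6, 4: $t6=200+4=204
after sub $t1, $t1, 1: $t1=11-1=10
cmp $t1, 6  (cmp 10,6)
bne loop: taken
after and $t7, $t7, $t5: $t7=15&15=15
after lw $t5, 0($t6): $t5=M[204]=10
after add $t7, $t7, $t5: $t7=15+10=25
after add $t6, $t6, 4: $t6=204+4=208
after sub $t1, $t1, 1: $t1=10-1=9
cmp $t1, 6  (cmp 9,6)
bne loop: taken
after and $t7, $t7, $t5: $t7=25&10=8
after lw $t5, 0($t6): $t5=M[208]=-3
after add $t7, $t7, $t5: $t7=8+(-3)=5
after add $t6, $t6, 4: $t6=208+4=212
after sub $t1, $t1, 1: $t1=9-1=8
After step 23: $t7 = 5.

5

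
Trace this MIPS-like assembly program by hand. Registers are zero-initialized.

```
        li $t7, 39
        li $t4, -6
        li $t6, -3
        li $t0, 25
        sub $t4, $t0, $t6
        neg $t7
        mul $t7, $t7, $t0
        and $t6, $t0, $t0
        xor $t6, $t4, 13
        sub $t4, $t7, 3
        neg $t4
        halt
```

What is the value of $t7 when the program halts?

-975

li $t7, 39 → $t7=39
li $t4, -6 → $t4=-6
li $t6, -3 → $t6=-3
li $t0, 25 → $t0=25
sub $t4, $t0, $t6 → $t4=25-(-3)=28
neg $t7 → $t7=-(39)=-39
mul $t7, $t7, $t0 → $t7=(-39)*25=-975
and $t6, $t0, $t0 → $t6=25&25=25
xor $t6, $t4, 13 → $t6=28^13=17
sub $t4, $t7, 3 → $t4=(-975)-3=-978
neg $t4 → $t4=-(-978)=978
halt.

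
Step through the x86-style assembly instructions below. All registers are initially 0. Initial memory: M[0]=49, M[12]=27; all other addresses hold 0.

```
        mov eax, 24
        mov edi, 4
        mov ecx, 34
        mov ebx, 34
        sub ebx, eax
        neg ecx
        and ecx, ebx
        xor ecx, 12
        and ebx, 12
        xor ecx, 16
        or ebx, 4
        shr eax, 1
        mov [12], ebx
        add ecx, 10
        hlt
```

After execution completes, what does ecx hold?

32

eax=24
edi=4
ecx=34
ebx=34
ebx=34-24=10
ecx=-(34)=-34
ecx=(-34)&10=10
ecx=10^12=6
ebx=10&12=8
ecx=6^16=22
ebx=8|4=12
eax=24>>1=12
mov [12], ebx → M[12]=12
ecx=22+10=32
halt.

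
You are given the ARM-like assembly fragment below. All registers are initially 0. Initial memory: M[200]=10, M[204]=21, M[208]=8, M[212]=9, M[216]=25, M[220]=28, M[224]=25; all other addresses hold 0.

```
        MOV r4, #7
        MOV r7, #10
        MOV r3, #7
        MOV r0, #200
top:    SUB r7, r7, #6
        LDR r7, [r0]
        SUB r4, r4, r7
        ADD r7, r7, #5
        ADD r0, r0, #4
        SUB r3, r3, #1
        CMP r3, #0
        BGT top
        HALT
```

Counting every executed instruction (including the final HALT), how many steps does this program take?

61

r4=7
r7=10
r3=7
r0=200
r7=10-6=4
r7=M[200]=10
r4=7-10=-3
r7=10+5=15
r0=200+4=204
r3=7-1=6
CMP r3, #0  (cmp 6,0)
BGT top: taken
r7=15-6=9
r7=M[204]=21
r4=(-3)-21=-24
r7=21+5=26
r0=204+4=208
r3=6-1=5
CMP r3, #0  (cmp 5,0)
BGT top: taken
r7=26-6=20
r7=M[208]=8
r4=(-24)-8=-32
r7=8+5=13
r0=208+4=212
r3=5-1=4
CMP r3, #0  (cmp 4,0)
BGT top: taken
r7=13-6=7
r7=M[212]=9
r4=(-32)-9=-41
r7=9+5=14
r0=212+4=216
r3=4-1=3
CMP r3, #0  (cmp 3,0)
BGT top: taken
r7=14-6=8
r7=M[216]=25
r4=(-41)-25=-66
r7=25+5=30
r0=216+4=220
r3=3-1=2
CMP r3, #0  (cmp 2,0)
BGT top: taken
r7=30-6=24
r7=M[220]=28
r4=(-66)-28=-94
r7=28+5=33
r0=220+4=224
r3=2-1=1
CMP r3, #0  (cmp 1,0)
BGT top: taken
r7=33-6=27
r7=M[224]=25
r4=(-94)-25=-119
r7=25+5=30
r0=224+4=228
r3=1-1=0
CMP r3, #0  (cmp 0,0)
BGT top: not taken
halt.
Total executed instructions: 61.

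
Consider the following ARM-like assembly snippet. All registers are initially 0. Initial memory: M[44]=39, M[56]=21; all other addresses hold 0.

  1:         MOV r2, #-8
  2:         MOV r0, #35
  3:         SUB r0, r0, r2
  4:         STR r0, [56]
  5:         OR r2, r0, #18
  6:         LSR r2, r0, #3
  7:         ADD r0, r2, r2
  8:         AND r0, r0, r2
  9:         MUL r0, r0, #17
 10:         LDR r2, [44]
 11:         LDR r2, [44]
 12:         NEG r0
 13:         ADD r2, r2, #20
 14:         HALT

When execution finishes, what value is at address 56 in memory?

43

r2=-8
r0=35
r0=35-(-8)=43
STR r0, [56] → M[56]=43
r2=43|18=59
r2=43>>3=5
r0=5+5=10
r0=10&5=0
r0=0*17=0
r2=M[44]=39
r2=M[44]=39
r0=-(0)=0
r2=39+20=59
halt.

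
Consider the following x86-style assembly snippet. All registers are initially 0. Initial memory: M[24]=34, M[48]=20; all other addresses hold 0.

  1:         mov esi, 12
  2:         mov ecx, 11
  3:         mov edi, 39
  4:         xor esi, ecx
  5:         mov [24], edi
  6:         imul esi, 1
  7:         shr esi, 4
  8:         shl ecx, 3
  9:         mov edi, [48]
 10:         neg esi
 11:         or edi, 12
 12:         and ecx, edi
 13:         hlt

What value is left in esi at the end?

after mov esi, 12: esi=12
after mov ecx, 11: ecx=11
after mov edi, 39: edi=39
after xor esi, ecx: esi=12^11=7
mov [24], edi → M[24]=39
after imul esi, 1: esi=7*1=7
after shr esi, 4: esi=7>>4=0
after shl ecx, 3: ecx=11<<3=88
after mov edi, [48]: edi=M[48]=20
after neg esi: esi=-(0)=0
after or edi, 12: edi=20|12=28
after and ecx, edi: ecx=88&28=24
halt.

0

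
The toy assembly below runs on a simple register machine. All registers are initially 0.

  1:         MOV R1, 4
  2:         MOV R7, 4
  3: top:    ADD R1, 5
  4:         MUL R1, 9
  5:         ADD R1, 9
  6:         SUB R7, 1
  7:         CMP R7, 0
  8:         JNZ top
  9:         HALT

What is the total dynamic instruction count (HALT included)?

R1=4
R7=4
R1=4+5=9
R1=9*9=81
R1=81+9=90
R7=4-1=3
CMP R7, 0  (cmp 3,0)
JNZ top: taken
R1=90+5=95
R1=95*9=855
R1=855+9=864
R7=3-1=2
CMP R7, 0  (cmp 2,0)
JNZ top: taken
R1=864+5=869
R1=869*9=7821
R1=7821+9=7830
R7=2-1=1
CMP R7, 0  (cmp 1,0)
JNZ top: taken
R1=7830+5=7835
R1=7835*9=70515
R1=70515+9=70524
R7=1-1=0
CMP R7, 0  (cmp 0,0)
JNZ top: not taken
halt.
Total executed instructions: 27.

27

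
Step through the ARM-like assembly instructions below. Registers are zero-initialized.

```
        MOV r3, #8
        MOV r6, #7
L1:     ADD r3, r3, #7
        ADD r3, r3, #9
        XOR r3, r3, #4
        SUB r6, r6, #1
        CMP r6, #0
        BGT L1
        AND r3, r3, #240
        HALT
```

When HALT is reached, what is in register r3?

112

r3=8
r6=7
r3=8+7=15
r3=15+9=24
r3=24^4=28
r6=7-1=6
CMP r6, #0  (cmp 6,0)
BGT L1: taken
r3=28+7=35
r3=35+9=44
r3=44^4=40
r6=6-1=5
CMP r6, #0  (cmp 5,0)
BGT L1: taken
r3=40+7=47
r3=47+9=56
r3=56^4=60
r6=5-1=4
CMP r6, #0  (cmp 4,0)
BGT L1: taken
r3=60+7=67
r3=67+9=76
r3=76^4=72
r6=4-1=3
CMP r6, #0  (cmp 3,0)
BGT L1: taken
r3=72+7=79
r3=79+9=88
r3=88^4=92
r6=3-1=2
CMP r6, #0  (cmp 2,0)
BGT L1: taken
r3=92+7=99
r3=99+9=108
r3=108^4=104
r6=2-1=1
CMP r6, #0  (cmp 1,0)
BGT L1: taken
r3=104+7=111
r3=111+9=120
r3=120^4=124
r6=1-1=0
CMP r6, #0  (cmp 0,0)
BGT L1: not taken
r3=124&240=112
halt.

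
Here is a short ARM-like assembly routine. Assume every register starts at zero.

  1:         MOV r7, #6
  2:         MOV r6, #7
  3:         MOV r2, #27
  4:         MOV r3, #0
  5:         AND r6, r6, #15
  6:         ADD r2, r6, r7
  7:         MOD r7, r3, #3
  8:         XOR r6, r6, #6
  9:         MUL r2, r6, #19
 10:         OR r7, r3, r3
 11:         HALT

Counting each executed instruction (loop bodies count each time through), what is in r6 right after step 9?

1

after MOV r7, #6: r7=6
after MOV r6, #7: r6=7
after MOV r2, #27: r2=27
after MOV r3, #0: r3=0
after AND r6, r6, #15: r6=7&15=7
after ADD r2, r6, r7: r2=7+6=13
after MOD r7, r3, #3: r7=0%3=0
after XOR r6, r6, #6: r6=7^6=1
after MUL r2, r6, #19: r2=1*19=19
After step 9: r6 = 1.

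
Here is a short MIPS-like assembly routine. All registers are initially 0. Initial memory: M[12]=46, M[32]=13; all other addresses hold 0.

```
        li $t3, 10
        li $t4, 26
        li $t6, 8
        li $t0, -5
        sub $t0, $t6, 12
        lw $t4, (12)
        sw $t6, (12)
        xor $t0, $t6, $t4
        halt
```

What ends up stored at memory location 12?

8

li $t3, 10 → $t3=10
li $t4, 26 → $t4=26
li $t6, 8 → $t6=8
li $t0, -5 → $t0=-5
sub $t0, $t6, 12 → $t0=8-12=-4
lw $t4, (12) → $t4=M[12]=46
sw $t6, (12) → M[12]=8
xor $t0, $t6, $t4 → $t0=8^46=38
halt.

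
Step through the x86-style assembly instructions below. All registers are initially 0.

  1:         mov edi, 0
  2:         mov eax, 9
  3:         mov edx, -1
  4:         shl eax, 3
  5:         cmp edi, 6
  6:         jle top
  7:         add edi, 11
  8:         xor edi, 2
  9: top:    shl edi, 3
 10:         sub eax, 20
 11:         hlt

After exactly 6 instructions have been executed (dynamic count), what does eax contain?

after mov edi, 0: edi=0
after mov eax, 9: eax=9
after mov edx, -1: edx=-1
after shl eax, 3: eax=9<<3=72
cmp edi, 6  (cmp 0,6)
jle top: taken
After step 6: eax = 72.

72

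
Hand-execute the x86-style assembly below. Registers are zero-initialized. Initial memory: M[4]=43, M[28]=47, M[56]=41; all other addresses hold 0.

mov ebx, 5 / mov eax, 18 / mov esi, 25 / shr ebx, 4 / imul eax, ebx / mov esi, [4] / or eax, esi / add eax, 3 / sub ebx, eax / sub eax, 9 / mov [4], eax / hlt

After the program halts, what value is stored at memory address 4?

ebx=5
eax=18
esi=25
ebx=5>>4=0
eax=18*0=0
esi=M[4]=43
eax=0|43=43
eax=43+3=46
ebx=0-46=-46
eax=46-9=37
mov [4], eax → M[4]=37
halt.

37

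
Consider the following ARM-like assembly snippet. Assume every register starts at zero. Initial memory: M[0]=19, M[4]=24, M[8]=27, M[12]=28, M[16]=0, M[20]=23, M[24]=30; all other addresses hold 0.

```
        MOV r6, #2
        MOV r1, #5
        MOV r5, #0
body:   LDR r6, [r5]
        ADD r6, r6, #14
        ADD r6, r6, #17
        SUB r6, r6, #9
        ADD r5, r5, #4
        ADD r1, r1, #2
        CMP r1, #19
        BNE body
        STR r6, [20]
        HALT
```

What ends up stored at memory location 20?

52

after MOV r6, #2: r6=2
after MOV r1, #5: r1=5
after MOV r5, #0: r5=0
after LDR r6, [r5]: r6=M[0]=19
after ADD r6, r6, #14: r6=19+14=33
after ADD r6, r6, #17: r6=33+17=50
after SUB r6, r6, #9: r6=50-9=41
after ADD r5, r5, #4: r5=0+4=4
after ADD r1, r1, #2: r1=5+2=7
CMP r1, #19  (cmp 7,19)
BNE body: taken
after LDR r6, [r5]: r6=M[4]=24
after ADD r6, r6, #14: r6=24+14=38
after ADD r6, r6, #17: r6=38+17=55
after SUB r6, r6, #9: r6=55-9=46
after ADD r5, r5, #4: r5=4+4=8
after ADD r1, r1, #2: r1=7+2=9
CMP r1, #19  (cmp 9,19)
BNE body: taken
after LDR r6, [r5]: r6=M[8]=27
after ADD r6, r6, #14: r6=27+14=41
after ADD r6, r6, #17: r6=41+17=58
after SUB r6, r6, #9: r6=58-9=49
after ADD r5, r5, #4: r5=8+4=12
after ADD r1, r1, #2: r1=9+2=11
CMP r1, #19  (cmp 11,19)
BNE body: taken
after LDR r6, [r5]: r6=M[12]=28
after ADD r6, r6, #14: r6=28+14=42
after ADD r6, r6, #17: r6=42+17=59
after SUB r6, r6, #9: r6=59-9=50
after ADD r5, r5, #4: r5=12+4=16
after ADD r1, r1, #2: r1=11+2=13
CMP r1, #19  (cmp 13,19)
BNE body: taken
after LDR r6, [r5]: r6=M[16]=0
after ADD r6, r6, #14: r6=0+14=14
after ADD r6, r6, #17: r6=14+17=31
after SUB r6, r6, #9: r6=31-9=22
after ADD r5, r5, #4: r5=16+4=20
after ADD r1, r1, #2: r1=13+2=15
CMP r1, #19  (cmp 15,19)
BNE body: taken
after LDR r6, [r5]: r6=M[20]=23
after ADD r6, r6, #14: r6=23+14=37
after ADD r6, r6, #17: r6=37+17=54
after SUB r6, r6, #9: r6=54-9=45
after ADD r5, r5, #4: r5=20+4=24
after ADD r1, r1, #2: r1=15+2=17
CMP r1, #19  (cmp 17,19)
BNE body: taken
after LDR r6, [r5]: r6=M[24]=30
after ADD r6, r6, #14: r6=30+14=44
after ADD r6, r6, #17: r6=44+17=61
after SUB r6, r6, #9: r6=61-9=52
after ADD r5, r5, #4: r5=24+4=28
after ADD r1, r1, #2: r1=17+2=19
CMP r1, #19  (cmp 19,19)
BNE body: not taken
STR r6, [20] → M[20]=52
halt.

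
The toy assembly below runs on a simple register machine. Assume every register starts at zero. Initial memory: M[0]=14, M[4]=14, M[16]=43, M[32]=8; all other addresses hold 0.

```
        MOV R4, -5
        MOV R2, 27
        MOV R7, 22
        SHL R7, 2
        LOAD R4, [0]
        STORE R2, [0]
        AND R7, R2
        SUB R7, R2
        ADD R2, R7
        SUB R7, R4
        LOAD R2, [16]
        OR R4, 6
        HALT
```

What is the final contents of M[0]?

27

R4=-5
R2=27
R7=22
R7=22<<2=88
R4=M[0]=14
STORE R2, [0] → M[0]=27
R7=88&27=24
R7=24-27=-3
R2=27+(-3)=24
R7=(-3)-14=-17
R2=M[16]=43
R4=14|6=14
halt.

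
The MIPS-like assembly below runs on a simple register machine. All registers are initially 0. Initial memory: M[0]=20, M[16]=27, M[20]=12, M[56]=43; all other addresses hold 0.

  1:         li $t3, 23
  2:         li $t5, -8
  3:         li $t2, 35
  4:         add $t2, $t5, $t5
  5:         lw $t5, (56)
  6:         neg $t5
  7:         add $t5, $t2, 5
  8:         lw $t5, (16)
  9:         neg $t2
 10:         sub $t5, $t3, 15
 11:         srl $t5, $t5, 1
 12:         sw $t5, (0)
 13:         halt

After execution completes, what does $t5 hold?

li $t3, 23 → $t3=23
li $t5, -8 → $t5=-8
li $t2, 35 → $t2=35
add $t2, $t5, $t5 → $t2=(-8)+(-8)=-16
lw $t5, (56) → $t5=M[56]=43
neg $t5 → $t5=-(43)=-43
add $t5, $t2, 5 → $t5=(-16)+5=-11
lw $t5, (16) → $t5=M[16]=27
neg $t2 → $t2=-(-16)=16
sub $t5, $t3, 15 → $t5=23-15=8
srl $t5, $t5, 1 → $t5=8>>1=4
sw $t5, (0) → M[0]=4
halt.

4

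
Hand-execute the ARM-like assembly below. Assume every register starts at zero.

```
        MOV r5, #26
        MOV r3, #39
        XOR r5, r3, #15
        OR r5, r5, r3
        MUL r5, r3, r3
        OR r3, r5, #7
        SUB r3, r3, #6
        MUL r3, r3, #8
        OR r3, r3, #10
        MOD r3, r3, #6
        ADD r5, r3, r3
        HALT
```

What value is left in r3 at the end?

2

MOV r5, #26 → r5=26
MOV r3, #39 → r3=39
XOR r5, r3, #15 → r5=39^15=40
OR r5, r5, r3 → r5=40|39=47
MUL r5, r3, r3 → r5=39*39=1521
OR r3, r5, #7 → r3=1521|7=1527
SUB r3, r3, #6 → r3=1527-6=1521
MUL r3, r3, #8 → r3=1521*8=12168
OR r3, r3, #10 → r3=12168|10=12170
MOD r3, r3, #6 → r3=12170%6=2
ADD r5, r3, r3 → r5=2+2=4
halt.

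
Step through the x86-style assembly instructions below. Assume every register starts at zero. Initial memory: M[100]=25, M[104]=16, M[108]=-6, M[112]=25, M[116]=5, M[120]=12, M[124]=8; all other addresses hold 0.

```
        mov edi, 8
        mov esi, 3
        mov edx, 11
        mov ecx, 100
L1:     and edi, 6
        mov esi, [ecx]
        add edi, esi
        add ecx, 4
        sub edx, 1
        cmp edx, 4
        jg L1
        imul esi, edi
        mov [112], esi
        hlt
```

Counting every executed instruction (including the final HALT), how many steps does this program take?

mov edi, 8 → edi=8
mov esi, 3 → esi=3
mov edx, 11 → edx=11
mov ecx, 100 → ecx=100
and edi, 6 → edi=8&6=0
mov esi, [ecx] → esi=M[100]=25
add edi, esi → edi=0+25=25
add ecx, 4 → ecx=100+4=104
sub edx, 1 → edx=11-1=10
cmp edx, 4  (cmp 10,4)
jg L1: taken
and edi, 6 → edi=25&6=0
mov esi, [ecx] → esi=M[104]=16
add edi, esi → edi=0+16=16
add ecx, 4 → ecx=104+4=108
sub edx, 1 → edx=10-1=9
cmp edx, 4  (cmp 9,4)
jg L1: taken
and edi, 6 → edi=16&6=0
mov esi, [ecx] → esi=M[108]=-6
add edi, esi → edi=0+(-6)=-6
add ecx, 4 → ecx=108+4=112
sub edx, 1 → edx=9-1=8
cmp edx, 4  (cmp 8,4)
jg L1: taken
and edi, 6 → edi=(-6)&6=2
mov esi, [ecx] → esi=M[112]=25
add edi, esi → edi=2+25=27
add ecx, 4 → ecx=112+4=116
sub edx, 1 → edx=8-1=7
cmp edx, 4  (cmp 7,4)
jg L1: taken
and edi, 6 → edi=27&6=2
mov esi, [ecx] → esi=M[116]=5
add edi, esi → edi=2+5=7
add ecx, 4 → ecx=116+4=120
sub edx, 1 → edx=7-1=6
cmp edx, 4  (cmp 6,4)
jg L1: taken
and edi, 6 → edi=7&6=6
mov esi, [ecx] → esi=M[120]=12
add edi, esi → edi=6+12=18
add ecx, 4 → ecx=120+4=124
sub edx, 1 → edx=6-1=5
cmp edx, 4  (cmp 5,4)
jg L1: taken
and edi, 6 → edi=18&6=2
mov esi, [ecx] → esi=M[124]=8
add edi, esi → edi=2+8=10
add ecx, 4 → ecx=124+4=128
sub edx, 1 → edx=5-1=4
cmp edx, 4  (cmp 4,4)
jg L1: not taken
imul esi, edi → esi=8*10=80
mov [112], esi → M[112]=80
halt.
Total executed instructions: 56.

56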